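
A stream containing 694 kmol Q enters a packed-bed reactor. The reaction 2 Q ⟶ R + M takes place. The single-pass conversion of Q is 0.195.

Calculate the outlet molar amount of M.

Q reacted = 0.195 × 694 = 135.3 kmol; ν_Q = −2, so ξ = 135.3/2 = 67.67 kmol.
Outlet amounts (n = n₀ + ν ξ):
  Q: 694 − 2(67.67) = 558.7
  R: 0 + 1(67.67) = 67.67
  M: 0 + 1(67.67) = 67.67

67.7 kmol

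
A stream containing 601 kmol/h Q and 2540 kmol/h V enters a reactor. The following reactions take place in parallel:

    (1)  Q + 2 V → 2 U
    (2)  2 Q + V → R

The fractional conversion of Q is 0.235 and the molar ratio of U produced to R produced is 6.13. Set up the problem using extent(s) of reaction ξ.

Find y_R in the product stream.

Conversion of Q: Q consumed = 0.235 × 601 = 141.2 kmol/h = 1ξ₁ + 2ξ₂.
Selectivity: 2ξ₁ / (1ξ₂) = 6.13 → ξ₁ = 3.065 ξ₂.
Substitute: (1·3.065 + 2) ξ₂ = 141.2 → ξ₂ = 27.88 kmol/h, ξ₁ = 85.47 kmol/h.
Outlet amounts (n = n₀ + Σ ν·ξ):
  Q: 601 − 1(85.47) − 2(27.88) = 459.8
  V: 2540 − 2(85.47) − 1(27.88) = 2341
  U: 0 + 2(85.47) = 170.9
  R: 0 + 1(27.88) = 27.88
Total out = 3000 kmol/h; y_R = 27.88 / 3000 = 0.009296.

0.0093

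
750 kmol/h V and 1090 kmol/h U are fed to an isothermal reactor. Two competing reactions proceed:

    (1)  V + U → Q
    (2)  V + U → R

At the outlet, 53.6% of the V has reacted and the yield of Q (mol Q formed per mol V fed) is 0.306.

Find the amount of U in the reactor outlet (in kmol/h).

Yield of Q: 1ξ₁ / 750 = 0.306 → ξ₁ = 229.5 kmol/h.
Conversion of V: 1ξ₁ + 1ξ₂ = 0.536 × 750 = 402 → ξ₂ = 172.5 kmol/h.
Outlet amounts (n = n₀ + Σ ν·ξ):
  V: 750 − 1(229.5) − 1(172.5) = 348
  U: 1090 − 1(229.5) − 1(172.5) = 688
  Q: 0 + 1(229.5) = 229.5
  R: 0 + 1(172.5) = 172.5

688 kmol/h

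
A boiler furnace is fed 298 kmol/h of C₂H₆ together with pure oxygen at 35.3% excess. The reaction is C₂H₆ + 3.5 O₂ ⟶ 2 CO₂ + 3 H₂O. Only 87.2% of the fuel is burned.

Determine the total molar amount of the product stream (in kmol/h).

Stoichiometric O₂ = 3.5 × 298 = 1043 kmol/h; O₂ fed = 1043 × 1.353 = 1411 kmol/h.
Fuel reacted = 0.872 × 298 → ξ = 259.9 kmol/h.
Outlet (n = n₀ + ν ξ):
  C₂H₆: 298 − 1(259.9) = 38.14
  O₂: 1411 − 3.5(259.9) = 501.7
  CO₂: 0 + 2(259.9) = 519.7
  H₂O: 0 + 3(259.9) = 779.6
Total out = 38.14 + 501.7 + 519.7 + 779.6 = 1839 kmol/h.

1840 kmol/h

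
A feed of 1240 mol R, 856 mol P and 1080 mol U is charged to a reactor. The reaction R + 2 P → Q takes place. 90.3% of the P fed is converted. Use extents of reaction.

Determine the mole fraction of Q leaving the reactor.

P reacted = 0.903 × 856 = 773 mol; ν_P = −2, so ξ = 773/2 = 386.5 mol.
Outlet amounts (n = n₀ + ν ξ):
  R: 1240 − 1(386.5) = 853.5
  P: 856 − 2(386.5) = 83.03
  Q: 0 + 1(386.5) = 386.5
  U: 1080 (inert)
Total out = 2403 mol; y_Q = 386.5 / 2403 = 0.1608.

0.161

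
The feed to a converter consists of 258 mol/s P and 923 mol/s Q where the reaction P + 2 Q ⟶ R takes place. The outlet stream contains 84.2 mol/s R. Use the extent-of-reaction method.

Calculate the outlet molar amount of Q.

755 mol/s

For R: n = n₀ + 1ξ → 84.2 = 0 + 1ξ, giving ξ = 84.2 mol/s.
Outlet amounts (n = n₀ + ν ξ):
  P: 258 − 1(84.2) = 173.8
  Q: 923 − 2(84.2) = 754.6
  R: 0 + 1(84.2) = 84.2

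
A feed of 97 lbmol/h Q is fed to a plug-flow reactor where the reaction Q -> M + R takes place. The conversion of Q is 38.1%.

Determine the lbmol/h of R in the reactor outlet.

37 lbmol/h

Q reacted = 0.381 × 97 = 36.96 lbmol/h; ν_Q = −1, so ξ = 36.96/1 = 36.96 lbmol/h.
Outlet amounts (n = n₀ + ν ξ):
  Q: 97 − 1(36.96) = 60.04
  M: 0 + 1(36.96) = 36.96
  R: 0 + 1(36.96) = 36.96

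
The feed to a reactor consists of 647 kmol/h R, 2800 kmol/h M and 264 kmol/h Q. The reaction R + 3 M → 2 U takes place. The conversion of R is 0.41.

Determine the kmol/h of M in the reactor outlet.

R reacted = 0.41 × 647 = 265.3 kmol/h; ν_R = −1, so ξ = 265.3/1 = 265.3 kmol/h.
Outlet amounts (n = n₀ + ν ξ):
  R: 647 − 1(265.3) = 381.7
  M: 2800 − 3(265.3) = 2004
  U: 0 + 2(265.3) = 530.5
  Q: 264 (inert)

2000 kmol/h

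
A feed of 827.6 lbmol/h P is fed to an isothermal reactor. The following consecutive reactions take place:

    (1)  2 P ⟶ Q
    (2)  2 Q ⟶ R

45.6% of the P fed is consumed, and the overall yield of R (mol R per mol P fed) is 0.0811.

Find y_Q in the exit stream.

Conversion of P: P consumed = 2ξ₁ = 0.456 × 827.6 → ξ₁ = 188.7 lbmol/h.
Yield of R: 1ξ₂ / 827.6 = 0.0811 → ξ₂ = 67.12 lbmol/h.
Outlet amounts (n = n₀ + Σ ν·ξ):
  P: 827.6 − 2(188.7) = 450.2
  Q: 0 + 1(188.7) − 2(67.12) = 54.46
  R: 0 + 1(67.12) = 67.12
Total out = 571.8 lbmol/h; y_Q = 54.46 / 571.8 = 0.09524.

0.0952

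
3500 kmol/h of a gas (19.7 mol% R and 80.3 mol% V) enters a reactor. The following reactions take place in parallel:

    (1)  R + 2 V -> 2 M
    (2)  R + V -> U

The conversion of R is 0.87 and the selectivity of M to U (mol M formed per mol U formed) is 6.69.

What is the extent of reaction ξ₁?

ξ₁ = 462 kmol/h

Conversion of R: R consumed = 0.87 × 689.5 = 599.9 kmol/h = 1ξ₁ + 1ξ₂.
Selectivity: 2ξ₁ / (1ξ₂) = 6.69 → ξ₁ = 3.345 ξ₂.
Substitute: (1·3.345 + 1) ξ₂ = 599.9 → ξ₂ = 138.1 kmol/h, ξ₁ = 461.8 kmol/h.
Outlet amounts (n = n₀ + Σ ν·ξ):
  R: 689.5 − 1(461.8) − 1(138.1) = 89.63
  V: 2810 − 2(461.8) − 1(138.1) = 1749
  M: 0 + 2(461.8) = 923.6
  U: 0 + 1(138.1) = 138.1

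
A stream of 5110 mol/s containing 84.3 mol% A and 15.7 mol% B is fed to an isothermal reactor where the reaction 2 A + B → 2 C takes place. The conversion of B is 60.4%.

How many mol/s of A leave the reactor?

3340 mol/s

B reacted = 0.604 × 802.3 = 484.6 mol/s; ν_B = −1, so ξ = 484.6/1 = 484.6 mol/s.
Outlet amounts (n = n₀ + ν ξ):
  A: 4308 − 2(484.6) = 3339
  B: 802.3 − 1(484.6) = 317.7
  C: 0 + 2(484.6) = 969.1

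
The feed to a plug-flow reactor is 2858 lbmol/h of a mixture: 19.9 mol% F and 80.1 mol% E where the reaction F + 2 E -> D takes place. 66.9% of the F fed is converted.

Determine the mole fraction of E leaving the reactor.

F reacted = 0.669 × 568.7 = 380.5 lbmol/h; ν_F = −1, so ξ = 380.5/1 = 380.5 lbmol/h.
Outlet amounts (n = n₀ + ν ξ):
  F: 568.7 − 1(380.5) = 188.3
  E: 2289 − 2(380.5) = 1528
  D: 0 + 1(380.5) = 380.5
Total out = 2097 lbmol/h; y_E = 1528 / 2097 = 0.7288.

0.729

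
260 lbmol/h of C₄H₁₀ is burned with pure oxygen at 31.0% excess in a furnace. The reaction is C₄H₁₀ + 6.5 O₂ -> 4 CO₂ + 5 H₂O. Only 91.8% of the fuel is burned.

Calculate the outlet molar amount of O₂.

Stoichiometric O₂ = 6.5 × 260 = 1690 lbmol/h; O₂ fed = 1690 × 1.310 = 2214 lbmol/h.
Fuel reacted = 0.918 × 260 → ξ = 238.7 lbmol/h.
Outlet (n = n₀ + ν ξ):
  C₄H₁₀: 260 − 1(238.7) = 21.32
  O₂: 2214 − 6.5(238.7) = 662.5
  CO₂: 0 + 4(238.7) = 954.7
  H₂O: 0 + 5(238.7) = 1193

662 lbmol/h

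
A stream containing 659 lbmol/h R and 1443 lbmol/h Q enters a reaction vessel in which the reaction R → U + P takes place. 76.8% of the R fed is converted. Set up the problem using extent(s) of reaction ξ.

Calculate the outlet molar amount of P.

506 lbmol/h

R reacted = 0.768 × 659 = 506.1 lbmol/h; ν_R = −1, so ξ = 506.1/1 = 506.1 lbmol/h.
Outlet amounts (n = n₀ + ν ξ):
  R: 659 − 1(506.1) = 152.9
  U: 0 + 1(506.1) = 506.1
  P: 0 + 1(506.1) = 506.1
  Q: 1443 (inert)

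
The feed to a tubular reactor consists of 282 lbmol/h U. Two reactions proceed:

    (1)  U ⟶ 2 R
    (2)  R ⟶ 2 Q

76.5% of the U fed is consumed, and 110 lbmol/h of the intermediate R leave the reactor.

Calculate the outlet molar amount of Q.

Conversion of U: U consumed = 1ξ₁ = 0.765 × 282 → ξ₁ = 215.7 lbmol/h.
R balance: n_R = 0 + 2ξ₁ − 1ξ₂ = 110 → ξ₂ = (2·215.7 − 110)/1 = 321.5 lbmol/h.
Outlet amounts (n = n₀ + Σ ν·ξ):
  U: 282 − 1(215.7) = 66.27
  R: 0 + 2(215.7) − 1(321.5) = 110
  Q: 0 + 2(321.5) = 642.9

643 lbmol/h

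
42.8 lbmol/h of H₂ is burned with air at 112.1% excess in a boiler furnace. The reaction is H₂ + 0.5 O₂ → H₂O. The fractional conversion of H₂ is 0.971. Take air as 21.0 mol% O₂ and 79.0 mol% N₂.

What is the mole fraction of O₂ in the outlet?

0.103

Stoichiometric O₂ = 0.5 × 42.8 = 21.4 lbmol/h; O₂ fed = 21.4 × 2.121 = 45.39 lbmol/h.
N₂ fed = 45.39 × 79/21 = 170.8 lbmol/h.
Fuel reacted = 0.971 × 42.8 → ξ = 41.56 lbmol/h.
Outlet (n = n₀ + ν ξ):
  H₂: 42.8 − 1(41.56) = 1.241
  O₂: 45.39 − 0.5(41.56) = 24.61
  N₂: 170.8 (inert)
  H₂O: 0 + 1(41.56) = 41.56
Total out = 238.2 lbmol/h; y_O₂ = 24.61 / 238.2 = 0.1033.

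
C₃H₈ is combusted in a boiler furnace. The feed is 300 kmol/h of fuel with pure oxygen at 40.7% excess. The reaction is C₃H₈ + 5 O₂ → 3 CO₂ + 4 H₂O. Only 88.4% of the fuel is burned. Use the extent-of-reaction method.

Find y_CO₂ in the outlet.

0.297

Stoichiometric O₂ = 5 × 300 = 1500 kmol/h; O₂ fed = 1500 × 1.407 = 2110 kmol/h.
Fuel reacted = 0.884 × 300 → ξ = 265.2 kmol/h.
Outlet (n = n₀ + ν ξ):
  C₃H₈: 300 − 1(265.2) = 34.8
  O₂: 2110 − 5(265.2) = 784.5
  CO₂: 0 + 3(265.2) = 795.6
  H₂O: 0 + 4(265.2) = 1061
Total out = 2676 kmol/h; y_CO₂ = 795.6 / 2676 = 0.2973.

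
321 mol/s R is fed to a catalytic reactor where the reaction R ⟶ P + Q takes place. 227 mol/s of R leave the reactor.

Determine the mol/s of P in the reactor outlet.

For R: n = n₀ − 1ξ → 227 = 321 − 1ξ, giving ξ = 94 mol/s.
Outlet amounts (n = n₀ + ν ξ):
  R: 321 − 1(94) = 227
  P: 0 + 1(94) = 94
  Q: 0 + 1(94) = 94

94 mol/s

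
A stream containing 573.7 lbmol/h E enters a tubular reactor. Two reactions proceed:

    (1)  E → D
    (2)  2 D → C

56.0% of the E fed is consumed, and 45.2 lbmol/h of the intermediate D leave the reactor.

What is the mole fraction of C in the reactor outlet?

0.317

Conversion of E: E consumed = 1ξ₁ = 0.56 × 573.7 → ξ₁ = 321.3 lbmol/h.
D balance: n_D = 0 + 1ξ₁ − 2ξ₂ = 45.2 → ξ₂ = (1·321.3 − 45.2)/2 = 138 lbmol/h.
Outlet amounts (n = n₀ + Σ ν·ξ):
  E: 573.7 − 1(321.3) = 252.4
  D: 0 + 1(321.3) − 2(138) = 45.2
  C: 0 + 1(138) = 138
Total out = 435.7 lbmol/h; y_C = 138 / 435.7 = 0.3168.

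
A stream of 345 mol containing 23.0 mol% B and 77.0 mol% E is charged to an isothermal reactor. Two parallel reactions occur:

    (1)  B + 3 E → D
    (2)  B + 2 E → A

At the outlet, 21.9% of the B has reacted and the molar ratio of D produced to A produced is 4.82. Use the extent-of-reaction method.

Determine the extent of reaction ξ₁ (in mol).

ξ₁ = 14.4 mol

Conversion of B: B consumed = 0.219 × 79.35 = 17.38 mol = 1ξ₁ + 1ξ₂.
Selectivity: 1ξ₁ / (1ξ₂) = 4.82 → ξ₁ = 4.82 ξ₂.
Substitute: (1·4.82 + 1) ξ₂ = 17.38 → ξ₂ = 2.986 mol, ξ₁ = 14.39 mol.
Outlet amounts (n = n₀ + Σ ν·ξ):
  B: 79.35 − 1(14.39) − 1(2.986) = 61.97
  E: 265.6 − 3(14.39) − 2(2.986) = 216.5
  D: 0 + 1(14.39) = 14.39
  A: 0 + 1(2.986) = 2.986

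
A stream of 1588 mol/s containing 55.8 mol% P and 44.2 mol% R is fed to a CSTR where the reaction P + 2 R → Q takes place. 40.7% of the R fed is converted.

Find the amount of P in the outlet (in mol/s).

743 mol/s

R reacted = 0.407 × 701.9 = 285.7 mol/s; ν_R = −2, so ξ = 285.7/2 = 142.8 mol/s.
Outlet amounts (n = n₀ + ν ξ):
  P: 886.1 − 1(142.8) = 743.3
  R: 701.9 − 2(142.8) = 416.2
  Q: 0 + 1(142.8) = 142.8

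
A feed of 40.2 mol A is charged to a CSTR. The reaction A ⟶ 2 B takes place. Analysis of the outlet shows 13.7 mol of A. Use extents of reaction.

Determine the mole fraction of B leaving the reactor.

For A: n = n₀ − 1ξ → 13.7 = 40.2 − 1ξ, giving ξ = 26.5 mol.
Outlet amounts (n = n₀ + ν ξ):
  A: 40.2 − 1(26.5) = 13.7
  B: 0 + 2(26.5) = 53
Total out = 66.7 mol; y_B = 53 / 66.7 = 0.7946.

0.795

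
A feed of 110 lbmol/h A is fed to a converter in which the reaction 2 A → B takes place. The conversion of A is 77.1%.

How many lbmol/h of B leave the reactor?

42.4 lbmol/h

A reacted = 0.771 × 110 = 84.81 lbmol/h; ν_A = −2, so ξ = 84.81/2 = 42.41 lbmol/h.
Outlet amounts (n = n₀ + ν ξ):
  A: 110 − 2(42.41) = 25.19
  B: 0 + 1(42.41) = 42.41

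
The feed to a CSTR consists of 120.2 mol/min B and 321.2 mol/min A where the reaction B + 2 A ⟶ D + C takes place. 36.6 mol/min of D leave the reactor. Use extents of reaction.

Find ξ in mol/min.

ξ = 36.6 mol/min

For D: n = n₀ + 1ξ → 36.6 = 0 + 1ξ, giving ξ = 36.6 mol/min.
Outlet amounts (n = n₀ + ν ξ):
  B: 120.2 − 1(36.6) = 83.6
  A: 321.2 − 2(36.6) = 248
  D: 0 + 1(36.6) = 36.6
  C: 0 + 1(36.6) = 36.6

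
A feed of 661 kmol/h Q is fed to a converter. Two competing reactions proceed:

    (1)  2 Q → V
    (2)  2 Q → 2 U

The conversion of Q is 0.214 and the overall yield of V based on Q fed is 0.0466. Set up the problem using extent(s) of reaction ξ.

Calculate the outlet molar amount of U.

Yield of V: 1ξ₁ / 661 = 0.0466 → ξ₁ = 30.8 kmol/h.
Conversion of Q: 2ξ₁ + 2ξ₂ = 0.214 × 661 = 141.5 → ξ₂ = 39.92 kmol/h.
Outlet amounts (n = n₀ + Σ ν·ξ):
  Q: 661 − 2(30.8) − 2(39.92) = 519.5
  V: 0 + 1(30.8) = 30.8
  U: 0 + 2(39.92) = 79.85

79.8 kmol/h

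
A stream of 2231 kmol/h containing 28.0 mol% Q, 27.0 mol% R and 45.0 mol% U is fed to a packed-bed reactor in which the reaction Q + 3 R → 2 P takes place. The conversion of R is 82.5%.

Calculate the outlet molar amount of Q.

R reacted = 0.825 × 602.4 = 497 kmol/h; ν_R = −3, so ξ = 497/3 = 165.7 kmol/h.
Outlet amounts (n = n₀ + ν ξ):
  Q: 624.7 − 1(165.7) = 459
  R: 602.4 − 3(165.7) = 105.4
  P: 0 + 2(165.7) = 331.3
  U: 1004 (inert)

459 kmol/h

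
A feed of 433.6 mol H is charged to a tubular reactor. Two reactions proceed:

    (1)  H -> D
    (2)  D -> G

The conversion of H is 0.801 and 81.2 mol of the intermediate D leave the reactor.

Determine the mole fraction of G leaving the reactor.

0.614

Conversion of H: H consumed = 1ξ₁ = 0.801 × 433.6 → ξ₁ = 347.3 mol.
D balance: n_D = 0 + 1ξ₁ − 1ξ₂ = 81.2 → ξ₂ = (1·347.3 − 81.2)/1 = 266.1 mol.
Outlet amounts (n = n₀ + Σ ν·ξ):
  H: 433.6 − 1(347.3) = 86.29
  D: 0 + 1(347.3) − 1(266.1) = 81.2
  G: 0 + 1(266.1) = 266.1
Total out = 433.6 mol; y_G = 266.1 / 433.6 = 0.6137.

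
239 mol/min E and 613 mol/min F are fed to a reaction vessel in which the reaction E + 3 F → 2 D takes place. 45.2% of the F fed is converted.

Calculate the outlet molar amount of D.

F reacted = 0.452 × 613 = 277.1 mol/min; ν_F = −3, so ξ = 277.1/3 = 92.36 mol/min.
Outlet amounts (n = n₀ + ν ξ):
  E: 239 − 1(92.36) = 146.6
  F: 613 − 3(92.36) = 335.9
  D: 0 + 2(92.36) = 184.7

185 mol/min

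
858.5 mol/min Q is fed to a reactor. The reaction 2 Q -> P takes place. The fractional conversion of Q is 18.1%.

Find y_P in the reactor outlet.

Q reacted = 0.181 × 858.5 = 155.4 mol/min; ν_Q = −2, so ξ = 155.4/2 = 77.69 mol/min.
Outlet amounts (n = n₀ + ν ξ):
  Q: 858.5 − 2(77.69) = 703.1
  P: 0 + 1(77.69) = 77.69
Total out = 780.8 mol/min; y_P = 77.69 / 780.8 = 0.09951.

0.0995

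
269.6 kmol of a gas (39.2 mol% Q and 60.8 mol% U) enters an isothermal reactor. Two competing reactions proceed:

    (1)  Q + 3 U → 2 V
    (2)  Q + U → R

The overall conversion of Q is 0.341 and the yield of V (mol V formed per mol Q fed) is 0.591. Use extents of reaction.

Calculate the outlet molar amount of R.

4.81 kmol

Yield of V: 2ξ₁ / 105.7 = 0.591 → ξ₁ = 31.23 kmol.
Conversion of Q: 1ξ₁ + 1ξ₂ = 0.341 × 105.7 = 36.04 → ξ₂ = 4.809 kmol.
Outlet amounts (n = n₀ + Σ ν·ξ):
  Q: 105.7 − 1(31.23) − 1(4.809) = 69.65
  U: 163.9 − 3(31.23) − 1(4.809) = 65.42
  V: 0 + 2(31.23) = 62.46
  R: 0 + 1(4.809) = 4.809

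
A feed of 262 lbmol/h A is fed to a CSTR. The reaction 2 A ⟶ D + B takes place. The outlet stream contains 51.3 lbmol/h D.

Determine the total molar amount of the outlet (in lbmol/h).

262 lbmol/h

For D: n = n₀ + 1ξ → 51.3 = 0 + 1ξ, giving ξ = 51.3 lbmol/h.
Outlet amounts (n = n₀ + ν ξ):
  A: 262 − 2(51.3) = 159.4
  D: 0 + 1(51.3) = 51.3
  B: 0 + 1(51.3) = 51.3
Total out = 159.4 + 51.3 + 51.3 = 262 lbmol/h.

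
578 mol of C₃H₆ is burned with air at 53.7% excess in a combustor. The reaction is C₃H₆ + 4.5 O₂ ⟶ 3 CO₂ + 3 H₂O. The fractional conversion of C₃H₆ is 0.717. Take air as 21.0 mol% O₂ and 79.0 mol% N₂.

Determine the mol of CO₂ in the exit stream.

Stoichiometric O₂ = 4.5 × 578 = 2601 mol; O₂ fed = 2601 × 1.537 = 3998 mol.
N₂ fed = 3998 × 79/21 = 15040 mol.
Fuel reacted = 0.717 × 578 → ξ = 414.4 mol.
Outlet (n = n₀ + ν ξ):
  C₃H₆: 578 − 1(414.4) = 163.6
  O₂: 3998 − 4.5(414.4) = 2133
  N₂: 15040 (inert)
  CO₂: 0 + 3(414.4) = 1243
  H₂O: 0 + 3(414.4) = 1243

1240 mol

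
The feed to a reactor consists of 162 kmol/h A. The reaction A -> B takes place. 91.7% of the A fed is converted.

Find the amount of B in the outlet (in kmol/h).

A reacted = 0.917 × 162 = 148.6 kmol/h; ν_A = −1, so ξ = 148.6/1 = 148.6 kmol/h.
Outlet amounts (n = n₀ + ν ξ):
  A: 162 − 1(148.6) = 13.45
  B: 0 + 1(148.6) = 148.6

149 kmol/h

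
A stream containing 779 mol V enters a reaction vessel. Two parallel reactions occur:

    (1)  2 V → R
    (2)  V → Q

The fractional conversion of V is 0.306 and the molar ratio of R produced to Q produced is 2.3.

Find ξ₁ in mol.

ξ₁ = 97.9 mol

Conversion of V: V consumed = 0.306 × 779 = 238.4 mol = 2ξ₁ + 1ξ₂.
Selectivity: 1ξ₁ / (1ξ₂) = 2.3 → ξ₁ = 2.3 ξ₂.
Substitute: (2·2.3 + 1) ξ₂ = 238.4 → ξ₂ = 42.57 mol, ξ₁ = 97.9 mol.
Outlet amounts (n = n₀ + Σ ν·ξ):
  V: 779 − 2(97.9) − 1(42.57) = 540.6
  R: 0 + 1(97.9) = 97.9
  Q: 0 + 1(42.57) = 42.57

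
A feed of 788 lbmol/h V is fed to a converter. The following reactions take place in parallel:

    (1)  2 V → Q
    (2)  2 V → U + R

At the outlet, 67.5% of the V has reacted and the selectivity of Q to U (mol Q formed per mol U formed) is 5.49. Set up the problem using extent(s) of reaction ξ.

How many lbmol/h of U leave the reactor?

Conversion of V: V consumed = 0.675 × 788 = 531.9 lbmol/h = 2ξ₁ + 2ξ₂.
Selectivity: 1ξ₁ / (1ξ₂) = 5.49 → ξ₁ = 5.49 ξ₂.
Substitute: (2·5.49 + 2) ξ₂ = 531.9 → ξ₂ = 40.98 lbmol/h, ξ₁ = 225 lbmol/h.
Outlet amounts (n = n₀ + Σ ν·ξ):
  V: 788 − 2(225) − 2(40.98) = 256.1
  Q: 0 + 1(225) = 225
  U: 0 + 1(40.98) = 40.98
  R: 0 + 1(40.98) = 40.98

41 lbmol/h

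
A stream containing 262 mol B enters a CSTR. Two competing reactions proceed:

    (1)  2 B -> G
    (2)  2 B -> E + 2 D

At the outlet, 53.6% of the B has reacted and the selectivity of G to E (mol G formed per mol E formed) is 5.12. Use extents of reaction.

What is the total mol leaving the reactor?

Conversion of B: B consumed = 0.536 × 262 = 140.4 mol = 2ξ₁ + 2ξ₂.
Selectivity: 1ξ₁ / (1ξ₂) = 5.12 → ξ₁ = 5.12 ξ₂.
Substitute: (2·5.12 + 2) ξ₂ = 140.4 → ξ₂ = 11.47 mol, ξ₁ = 58.74 mol.
Outlet amounts (n = n₀ + Σ ν·ξ):
  B: 262 − 2(58.74) − 2(11.47) = 121.6
  G: 0 + 1(58.74) = 58.74
  E: 0 + 1(11.47) = 11.47
  D: 0 + 2(11.47) = 22.95
Total out = 121.6 + 58.74 + 11.47 + 22.95 = 214.7 mol.

215 mol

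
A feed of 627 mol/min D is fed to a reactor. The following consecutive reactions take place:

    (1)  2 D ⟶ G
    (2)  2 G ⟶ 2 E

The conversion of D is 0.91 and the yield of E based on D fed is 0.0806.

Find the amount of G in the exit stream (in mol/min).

Conversion of D: D consumed = 2ξ₁ = 0.91 × 627 → ξ₁ = 285.3 mol/min.
Yield of E: 2ξ₂ / 627 = 0.0806 → ξ₂ = 25.27 mol/min.
Outlet amounts (n = n₀ + Σ ν·ξ):
  D: 627 − 2(285.3) = 56.43
  G: 0 + 1(285.3) − 2(25.27) = 234.7
  E: 0 + 2(25.27) = 50.54

235 mol/min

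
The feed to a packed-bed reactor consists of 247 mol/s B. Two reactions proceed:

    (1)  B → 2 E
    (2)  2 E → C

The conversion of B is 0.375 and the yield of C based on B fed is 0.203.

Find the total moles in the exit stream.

Conversion of B: B consumed = 1ξ₁ = 0.375 × 247 → ξ₁ = 92.62 mol/s.
Yield of C: 1ξ₂ / 247 = 0.203 → ξ₂ = 50.14 mol/s.
Outlet amounts (n = n₀ + Σ ν·ξ):
  B: 247 − 1(92.62) = 154.4
  E: 0 + 2(92.62) − 2(50.14) = 84.97
  C: 0 + 1(50.14) = 50.14
Total out = 154.4 + 84.97 + 50.14 = 289.5 mol/s.

289 mol/s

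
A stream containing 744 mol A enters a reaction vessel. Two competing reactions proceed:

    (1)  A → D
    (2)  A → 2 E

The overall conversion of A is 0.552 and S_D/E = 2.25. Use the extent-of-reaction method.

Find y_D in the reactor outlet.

0.41

Conversion of A: A consumed = 0.552 × 744 = 410.7 mol = 1ξ₁ + 1ξ₂.
Selectivity: 1ξ₁ / (2ξ₂) = 2.25 → ξ₁ = 4.5 ξ₂.
Substitute: (1·4.5 + 1) ξ₂ = 410.7 → ξ₂ = 74.67 mol, ξ₁ = 336 mol.
Outlet amounts (n = n₀ + Σ ν·ξ):
  A: 744 − 1(336) − 1(74.67) = 333.3
  D: 0 + 1(336) = 336
  E: 0 + 2(74.67) = 149.3
Total out = 818.7 mol; y_D = 336 / 818.7 = 0.4104.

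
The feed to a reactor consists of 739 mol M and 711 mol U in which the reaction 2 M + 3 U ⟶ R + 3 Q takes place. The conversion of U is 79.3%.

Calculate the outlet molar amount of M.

U reacted = 0.793 × 711 = 563.8 mol; ν_U = −3, so ξ = 563.8/3 = 187.9 mol.
Outlet amounts (n = n₀ + ν ξ):
  M: 739 − 2(187.9) = 363.1
  U: 711 − 3(187.9) = 147.2
  R: 0 + 1(187.9) = 187.9
  Q: 0 + 3(187.9) = 563.8

363 mol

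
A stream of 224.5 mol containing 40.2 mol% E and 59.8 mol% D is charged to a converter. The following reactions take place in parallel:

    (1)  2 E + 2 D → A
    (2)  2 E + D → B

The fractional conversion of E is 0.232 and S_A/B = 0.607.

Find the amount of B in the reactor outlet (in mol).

Conversion of E: E consumed = 0.232 × 90.25 = 20.94 mol = 2ξ₁ + 2ξ₂.
Selectivity: 1ξ₁ / (1ξ₂) = 0.607 → ξ₁ = 0.607 ξ₂.
Substitute: (2·0.607 + 2) ξ₂ = 20.94 → ξ₂ = 6.515 mol, ξ₁ = 3.954 mol.
Outlet amounts (n = n₀ + Σ ν·ξ):
  E: 90.25 − 2(3.954) − 2(6.515) = 69.31
  D: 134.3 − 2(3.954) − 1(6.515) = 119.8
  A: 0 + 1(3.954) = 3.954
  B: 0 + 1(6.515) = 6.515

6.51 mol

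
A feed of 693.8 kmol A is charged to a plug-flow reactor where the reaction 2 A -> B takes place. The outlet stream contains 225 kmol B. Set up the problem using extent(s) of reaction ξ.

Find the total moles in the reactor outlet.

469 kmol

For B: n = n₀ + 1ξ → 225 = 0 + 1ξ, giving ξ = 225 kmol.
Outlet amounts (n = n₀ + ν ξ):
  A: 693.8 − 2(225) = 243.8
  B: 0 + 1(225) = 225
Total out = 243.8 + 225 = 468.8 kmol.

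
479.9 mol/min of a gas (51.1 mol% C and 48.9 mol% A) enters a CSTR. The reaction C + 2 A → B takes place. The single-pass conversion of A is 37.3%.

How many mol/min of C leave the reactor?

201 mol/min

A reacted = 0.373 × 234.7 = 87.53 mol/min; ν_A = −2, so ξ = 87.53/2 = 43.77 mol/min.
Outlet amounts (n = n₀ + ν ξ):
  C: 245.2 − 1(43.77) = 201.5
  A: 234.7 − 2(43.77) = 147.1
  B: 0 + 1(43.77) = 43.77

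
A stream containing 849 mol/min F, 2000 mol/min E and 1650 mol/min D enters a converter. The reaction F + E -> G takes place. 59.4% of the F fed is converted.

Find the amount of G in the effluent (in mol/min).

504 mol/min

F reacted = 0.594 × 849 = 504.3 mol/min; ν_F = −1, so ξ = 504.3/1 = 504.3 mol/min.
Outlet amounts (n = n₀ + ν ξ):
  F: 849 − 1(504.3) = 344.7
  E: 2000 − 1(504.3) = 1496
  G: 0 + 1(504.3) = 504.3
  D: 1650 (inert)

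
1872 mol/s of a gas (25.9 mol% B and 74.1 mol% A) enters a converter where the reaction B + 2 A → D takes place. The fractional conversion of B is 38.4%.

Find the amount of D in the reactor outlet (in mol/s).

186 mol/s

B reacted = 0.384 × 484.8 = 186.2 mol/s; ν_B = −1, so ξ = 186.2/1 = 186.2 mol/s.
Outlet amounts (n = n₀ + ν ξ):
  B: 484.8 − 1(186.2) = 298.7
  A: 1387 − 2(186.2) = 1015
  D: 0 + 1(186.2) = 186.2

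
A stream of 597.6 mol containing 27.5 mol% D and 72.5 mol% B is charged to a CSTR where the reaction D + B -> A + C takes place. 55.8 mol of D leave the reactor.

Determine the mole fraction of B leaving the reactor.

0.543

For D: n = n₀ − 1ξ → 55.8 = 164.3 − 1ξ, giving ξ = 108.5 mol.
Outlet amounts (n = n₀ + ν ξ):
  D: 164.3 − 1(108.5) = 55.8
  B: 433.3 − 1(108.5) = 324.7
  A: 0 + 1(108.5) = 108.5
  C: 0 + 1(108.5) = 108.5
Total out = 597.6 mol; y_B = 324.7 / 597.6 = 0.5434.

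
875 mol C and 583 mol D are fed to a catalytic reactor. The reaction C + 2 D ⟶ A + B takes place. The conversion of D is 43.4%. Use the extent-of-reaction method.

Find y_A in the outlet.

0.095

D reacted = 0.434 × 583 = 253 mol; ν_D = −2, so ξ = 253/2 = 126.5 mol.
Outlet amounts (n = n₀ + ν ξ):
  C: 875 − 1(126.5) = 748.5
  D: 583 − 2(126.5) = 330
  A: 0 + 1(126.5) = 126.5
  B: 0 + 1(126.5) = 126.5
Total out = 1331 mol; y_A = 126.5 / 1331 = 0.09501.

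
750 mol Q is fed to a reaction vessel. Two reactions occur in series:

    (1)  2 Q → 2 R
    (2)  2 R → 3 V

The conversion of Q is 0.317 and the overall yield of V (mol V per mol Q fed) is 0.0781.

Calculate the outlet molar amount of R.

199 mol

Conversion of Q: Q consumed = 2ξ₁ = 0.317 × 750 → ξ₁ = 118.9 mol.
Yield of V: 3ξ₂ / 750 = 0.0781 → ξ₂ = 19.53 mol.
Outlet amounts (n = n₀ + Σ ν·ξ):
  Q: 750 − 2(118.9) = 512.2
  R: 0 + 2(118.9) − 2(19.53) = 198.7
  V: 0 + 3(19.53) = 58.58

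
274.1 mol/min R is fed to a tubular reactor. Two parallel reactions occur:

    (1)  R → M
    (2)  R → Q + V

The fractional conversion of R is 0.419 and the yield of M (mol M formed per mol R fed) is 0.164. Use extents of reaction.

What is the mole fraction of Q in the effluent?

0.203

Yield of M: 1ξ₁ / 274.1 = 0.164 → ξ₁ = 44.95 mol/min.
Conversion of R: 1ξ₁ + 1ξ₂ = 0.419 × 274.1 = 114.8 → ξ₂ = 69.9 mol/min.
Outlet amounts (n = n₀ + Σ ν·ξ):
  R: 274.1 − 1(44.95) − 1(69.9) = 159.3
  M: 0 + 1(44.95) = 44.95
  Q: 0 + 1(69.9) = 69.9
  V: 0 + 1(69.9) = 69.9
Total out = 344 mol/min; y_Q = 69.9 / 344 = 0.2032.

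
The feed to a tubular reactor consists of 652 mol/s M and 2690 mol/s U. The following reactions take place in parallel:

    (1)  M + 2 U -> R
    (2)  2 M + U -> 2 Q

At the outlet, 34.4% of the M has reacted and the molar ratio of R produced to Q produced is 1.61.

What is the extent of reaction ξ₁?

Conversion of M: M consumed = 0.344 × 652 = 224.3 mol/s = 1ξ₁ + 2ξ₂.
Selectivity: 1ξ₁ / (2ξ₂) = 1.61 → ξ₁ = 3.22 ξ₂.
Substitute: (1·3.22 + 2) ξ₂ = 224.3 → ξ₂ = 42.97 mol/s, ξ₁ = 138.4 mol/s.
Outlet amounts (n = n₀ + Σ ν·ξ):
  M: 652 − 1(138.4) − 2(42.97) = 427.7
  U: 2690 − 2(138.4) − 1(42.97) = 2370
  R: 0 + 1(138.4) = 138.4
  Q: 0 + 2(42.97) = 85.93

ξ₁ = 138 mol/s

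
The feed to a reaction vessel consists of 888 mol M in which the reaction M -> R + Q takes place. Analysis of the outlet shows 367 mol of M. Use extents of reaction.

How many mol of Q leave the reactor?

521 mol

For M: n = n₀ − 1ξ → 367 = 888 − 1ξ, giving ξ = 521 mol.
Outlet amounts (n = n₀ + ν ξ):
  M: 888 − 1(521) = 367
  R: 0 + 1(521) = 521
  Q: 0 + 1(521) = 521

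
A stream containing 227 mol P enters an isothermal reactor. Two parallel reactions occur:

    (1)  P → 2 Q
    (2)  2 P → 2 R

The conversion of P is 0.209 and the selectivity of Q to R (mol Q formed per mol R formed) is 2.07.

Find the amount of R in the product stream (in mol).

Conversion of P: P consumed = 0.209 × 227 = 47.44 mol = 1ξ₁ + 2ξ₂.
Selectivity: 2ξ₁ / (2ξ₂) = 2.07 → ξ₁ = 2.07 ξ₂.
Substitute: (1·2.07 + 2) ξ₂ = 47.44 → ξ₂ = 11.66 mol, ξ₁ = 24.13 mol.
Outlet amounts (n = n₀ + Σ ν·ξ):
  P: 227 − 1(24.13) − 2(11.66) = 179.6
  Q: 0 + 2(24.13) = 48.26
  R: 0 + 2(11.66) = 23.31

23.3 mol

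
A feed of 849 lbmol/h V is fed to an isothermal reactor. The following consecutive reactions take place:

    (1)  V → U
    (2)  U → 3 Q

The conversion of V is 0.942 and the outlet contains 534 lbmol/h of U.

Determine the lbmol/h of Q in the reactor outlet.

Conversion of V: V consumed = 1ξ₁ = 0.942 × 849 → ξ₁ = 799.8 lbmol/h.
U balance: n_U = 0 + 1ξ₁ − 1ξ₂ = 534 → ξ₂ = (1·799.8 − 534)/1 = 265.8 lbmol/h.
Outlet amounts (n = n₀ + Σ ν·ξ):
  V: 849 − 1(799.8) = 49.24
  U: 0 + 1(799.8) − 1(265.8) = 534
  Q: 0 + 3(265.8) = 797.3

797 lbmol/h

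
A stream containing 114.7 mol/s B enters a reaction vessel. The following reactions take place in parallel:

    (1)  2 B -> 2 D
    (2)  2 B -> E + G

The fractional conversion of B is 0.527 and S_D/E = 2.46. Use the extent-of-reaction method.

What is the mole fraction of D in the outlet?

0.291

Conversion of B: B consumed = 0.527 × 114.7 = 60.45 mol/s = 2ξ₁ + 2ξ₂.
Selectivity: 2ξ₁ / (1ξ₂) = 2.46 → ξ₁ = 1.23 ξ₂.
Substitute: (2·1.23 + 2) ξ₂ = 60.45 → ξ₂ = 13.55 mol/s, ξ₁ = 16.67 mol/s.
Outlet amounts (n = n₀ + Σ ν·ξ):
  B: 114.7 − 2(16.67) − 2(13.55) = 54.25
  D: 0 + 2(16.67) = 33.34
  E: 0 + 1(13.55) = 13.55
  G: 0 + 1(13.55) = 13.55
Total out = 114.7 mol/s; y_D = 33.34 / 114.7 = 0.2907.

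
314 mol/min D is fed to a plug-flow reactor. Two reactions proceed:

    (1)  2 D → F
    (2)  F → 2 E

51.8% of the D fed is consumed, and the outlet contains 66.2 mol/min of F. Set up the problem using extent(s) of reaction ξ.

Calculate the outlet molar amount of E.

30.3 mol/min

Conversion of D: D consumed = 2ξ₁ = 0.518 × 314 → ξ₁ = 81.33 mol/min.
F balance: n_F = 0 + 1ξ₁ − 1ξ₂ = 66.2 → ξ₂ = (1·81.33 − 66.2)/1 = 15.13 mol/min.
Outlet amounts (n = n₀ + Σ ν·ξ):
  D: 314 − 2(81.33) = 151.3
  F: 0 + 1(81.33) − 1(15.13) = 66.2
  E: 0 + 2(15.13) = 30.25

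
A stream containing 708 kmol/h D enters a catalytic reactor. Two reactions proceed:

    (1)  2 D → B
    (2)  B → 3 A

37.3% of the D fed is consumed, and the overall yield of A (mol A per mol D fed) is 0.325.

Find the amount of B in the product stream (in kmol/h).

55.3 kmol/h

Conversion of D: D consumed = 2ξ₁ = 0.373 × 708 → ξ₁ = 132 kmol/h.
Yield of A: 3ξ₂ / 708 = 0.325 → ξ₂ = 76.7 kmol/h.
Outlet amounts (n = n₀ + Σ ν·ξ):
  D: 708 − 2(132) = 443.9
  B: 0 + 1(132) − 1(76.7) = 55.34
  A: 0 + 3(76.7) = 230.1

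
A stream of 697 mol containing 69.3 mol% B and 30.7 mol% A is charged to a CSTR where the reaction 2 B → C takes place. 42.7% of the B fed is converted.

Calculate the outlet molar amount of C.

B reacted = 0.427 × 483 = 206.2 mol; ν_B = −2, so ξ = 206.2/2 = 103.1 mol.
Outlet amounts (n = n₀ + ν ξ):
  B: 483 − 2(103.1) = 276.8
  C: 0 + 1(103.1) = 103.1
  A: 214 (inert)

103 mol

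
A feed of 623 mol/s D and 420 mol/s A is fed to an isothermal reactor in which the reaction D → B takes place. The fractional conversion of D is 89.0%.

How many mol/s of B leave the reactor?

554 mol/s

D reacted = 0.89 × 623 = 554.5 mol/s; ν_D = −1, so ξ = 554.5/1 = 554.5 mol/s.
Outlet amounts (n = n₀ + ν ξ):
  D: 623 − 1(554.5) = 68.53
  B: 0 + 1(554.5) = 554.5
  A: 420 (inert)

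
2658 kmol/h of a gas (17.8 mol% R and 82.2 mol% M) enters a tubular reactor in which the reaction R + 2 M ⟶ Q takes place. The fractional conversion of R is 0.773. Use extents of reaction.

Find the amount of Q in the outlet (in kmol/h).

R reacted = 0.773 × 473.1 = 365.7 kmol/h; ν_R = −1, so ξ = 365.7/1 = 365.7 kmol/h.
Outlet amounts (n = n₀ + ν ξ):
  R: 473.1 − 1(365.7) = 107.4
  M: 2185 − 2(365.7) = 1453
  Q: 0 + 1(365.7) = 365.7

366 kmol/h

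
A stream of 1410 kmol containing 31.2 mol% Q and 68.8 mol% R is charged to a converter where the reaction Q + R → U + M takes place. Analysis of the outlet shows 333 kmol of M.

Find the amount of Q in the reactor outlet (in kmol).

For M: n = n₀ + 1ξ → 333 = 0 + 1ξ, giving ξ = 333 kmol.
Outlet amounts (n = n₀ + ν ξ):
  Q: 439.9 − 1(333) = 106.9
  R: 970.1 − 1(333) = 637.1
  U: 0 + 1(333) = 333
  M: 0 + 1(333) = 333

107 kmol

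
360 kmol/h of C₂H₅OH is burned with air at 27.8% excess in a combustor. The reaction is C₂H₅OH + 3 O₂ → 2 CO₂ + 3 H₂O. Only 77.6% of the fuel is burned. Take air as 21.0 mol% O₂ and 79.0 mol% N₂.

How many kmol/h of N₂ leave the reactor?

Stoichiometric O₂ = 3 × 360 = 1080 kmol/h; O₂ fed = 1080 × 1.278 = 1380 kmol/h.
N₂ fed = 1380 × 79/21 = 5192 kmol/h.
Fuel reacted = 0.776 × 360 → ξ = 279.4 kmol/h.
Outlet (n = n₀ + ν ξ):
  C₂H₅OH: 360 − 1(279.4) = 80.64
  O₂: 1380 − 3(279.4) = 542.2
  N₂: 5192 (inert)
  CO₂: 0 + 2(279.4) = 558.7
  H₂O: 0 + 3(279.4) = 838.1

5190 kmol/h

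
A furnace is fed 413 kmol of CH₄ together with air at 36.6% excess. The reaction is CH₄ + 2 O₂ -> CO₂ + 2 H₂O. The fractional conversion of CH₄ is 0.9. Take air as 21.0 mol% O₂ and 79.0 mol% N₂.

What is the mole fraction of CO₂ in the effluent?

Stoichiometric O₂ = 2 × 413 = 826 kmol; O₂ fed = 826 × 1.366 = 1128 kmol.
N₂ fed = 1128 × 79/21 = 4245 kmol.
Fuel reacted = 0.9 × 413 → ξ = 371.7 kmol.
Outlet (n = n₀ + ν ξ):
  CH₄: 413 − 1(371.7) = 41.3
  O₂: 1128 − 2(371.7) = 384.9
  N₂: 4245 (inert)
  CO₂: 0 + 1(371.7) = 371.7
  H₂O: 0 + 2(371.7) = 743.4
Total out = 5786 kmol; y_CO₂ = 371.7 / 5786 = 0.06424.

0.0642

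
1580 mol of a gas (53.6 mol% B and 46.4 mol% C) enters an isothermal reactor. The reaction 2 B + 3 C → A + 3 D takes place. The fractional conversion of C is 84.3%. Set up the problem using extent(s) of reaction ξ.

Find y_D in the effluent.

0.45

C reacted = 0.843 × 733.1 = 618 mol; ν_C = −3, so ξ = 618/3 = 206 mol.
Outlet amounts (n = n₀ + ν ξ):
  B: 846.9 − 2(206) = 434.9
  C: 733.1 − 3(206) = 115.1
  A: 0 + 1(206) = 206
  D: 0 + 3(206) = 618
Total out = 1374 mol; y_D = 618 / 1374 = 0.4498.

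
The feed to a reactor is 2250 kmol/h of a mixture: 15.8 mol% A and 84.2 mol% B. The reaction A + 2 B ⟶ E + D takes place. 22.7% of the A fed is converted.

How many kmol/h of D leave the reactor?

80.7 kmol/h

A reacted = 0.227 × 355.5 = 80.7 kmol/h; ν_A = −1, so ξ = 80.7/1 = 80.7 kmol/h.
Outlet amounts (n = n₀ + ν ξ):
  A: 355.5 − 1(80.7) = 274.8
  B: 1894 − 2(80.7) = 1733
  E: 0 + 1(80.7) = 80.7
  D: 0 + 1(80.7) = 80.7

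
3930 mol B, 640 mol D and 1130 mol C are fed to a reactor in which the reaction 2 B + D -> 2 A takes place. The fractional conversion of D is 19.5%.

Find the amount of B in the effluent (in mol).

D reacted = 0.195 × 640 = 124.8 mol; ν_D = −1, so ξ = 124.8/1 = 124.8 mol.
Outlet amounts (n = n₀ + ν ξ):
  B: 3930 − 2(124.8) = 3680
  D: 640 − 1(124.8) = 515.2
  A: 0 + 2(124.8) = 249.6
  C: 1130 (inert)

3680 mol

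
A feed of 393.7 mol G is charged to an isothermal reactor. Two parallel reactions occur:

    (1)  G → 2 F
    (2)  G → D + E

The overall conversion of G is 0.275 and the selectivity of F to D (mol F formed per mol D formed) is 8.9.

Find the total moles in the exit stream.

Conversion of G: G consumed = 0.275 × 393.7 = 108.3 mol = 1ξ₁ + 1ξ₂.
Selectivity: 2ξ₁ / (1ξ₂) = 8.9 → ξ₁ = 4.45 ξ₂.
Substitute: (1·4.45 + 1) ξ₂ = 108.3 → ξ₂ = 19.87 mol, ξ₁ = 88.4 mol.
Outlet amounts (n = n₀ + Σ ν·ξ):
  G: 393.7 − 1(88.4) − 1(19.87) = 285.4
  F: 0 + 2(88.4) = 176.8
  D: 0 + 1(19.87) = 19.87
  E: 0 + 1(19.87) = 19.87
Total out = 285.4 + 176.8 + 19.87 + 19.87 = 502 mol.

502 mol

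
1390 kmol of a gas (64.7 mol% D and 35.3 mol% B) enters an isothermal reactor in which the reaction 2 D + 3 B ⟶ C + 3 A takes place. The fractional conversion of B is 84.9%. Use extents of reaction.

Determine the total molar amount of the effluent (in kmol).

B reacted = 0.849 × 490.7 = 416.6 kmol; ν_B = −3, so ξ = 416.6/3 = 138.9 kmol.
Outlet amounts (n = n₀ + ν ξ):
  D: 899.3 − 2(138.9) = 621.6
  B: 490.7 − 3(138.9) = 74.09
  C: 0 + 1(138.9) = 138.9
  A: 0 + 3(138.9) = 416.6
Total out = 621.6 + 74.09 + 138.9 + 416.6 = 1251 kmol.

1250 kmol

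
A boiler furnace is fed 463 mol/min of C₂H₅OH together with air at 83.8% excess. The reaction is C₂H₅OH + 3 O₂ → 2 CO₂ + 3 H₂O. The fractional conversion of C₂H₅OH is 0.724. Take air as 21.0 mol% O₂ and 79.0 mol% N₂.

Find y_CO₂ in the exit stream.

0.0517

Stoichiometric O₂ = 3 × 463 = 1389 mol/min; O₂ fed = 1389 × 1.838 = 2553 mol/min.
N₂ fed = 2553 × 79/21 = 9604 mol/min.
Fuel reacted = 0.724 × 463 → ξ = 335.2 mol/min.
Outlet (n = n₀ + ν ξ):
  C₂H₅OH: 463 − 1(335.2) = 127.8
  O₂: 2553 − 3(335.2) = 1547
  N₂: 9604 (inert)
  CO₂: 0 + 2(335.2) = 670.4
  H₂O: 0 + 3(335.2) = 1006
Total out = 12960 mol/min; y_CO₂ = 670.4 / 12960 = 0.05175.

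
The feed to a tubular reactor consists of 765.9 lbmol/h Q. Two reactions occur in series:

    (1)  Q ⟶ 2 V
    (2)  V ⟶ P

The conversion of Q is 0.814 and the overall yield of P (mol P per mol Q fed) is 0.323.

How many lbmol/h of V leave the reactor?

999 lbmol/h

Conversion of Q: Q consumed = 1ξ₁ = 0.814 × 765.9 → ξ₁ = 623.4 lbmol/h.
Yield of P: 1ξ₂ / 765.9 = 0.323 → ξ₂ = 247.4 lbmol/h.
Outlet amounts (n = n₀ + Σ ν·ξ):
  Q: 765.9 − 1(623.4) = 142.5
  V: 0 + 2(623.4) − 1(247.4) = 999.5
  P: 0 + 1(247.4) = 247.4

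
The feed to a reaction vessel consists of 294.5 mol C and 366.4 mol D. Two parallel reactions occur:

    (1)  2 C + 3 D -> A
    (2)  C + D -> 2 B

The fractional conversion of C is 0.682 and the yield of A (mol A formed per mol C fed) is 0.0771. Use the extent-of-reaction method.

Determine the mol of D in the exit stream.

Yield of A: 1ξ₁ / 294.5 = 0.0771 → ξ₁ = 22.71 mol.
Conversion of C: 2ξ₁ + 1ξ₂ = 0.682 × 294.5 = 200.8 → ξ₂ = 155.4 mol.
Outlet amounts (n = n₀ + Σ ν·ξ):
  C: 294.5 − 2(22.71) − 1(155.4) = 93.65
  D: 366.4 − 3(22.71) − 1(155.4) = 142.8
  A: 0 + 1(22.71) = 22.71
  B: 0 + 2(155.4) = 310.9

143 mol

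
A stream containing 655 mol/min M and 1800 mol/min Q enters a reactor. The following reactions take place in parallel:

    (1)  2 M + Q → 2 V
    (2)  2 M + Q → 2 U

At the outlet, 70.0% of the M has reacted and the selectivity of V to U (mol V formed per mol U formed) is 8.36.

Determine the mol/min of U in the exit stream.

Conversion of M: M consumed = 0.7 × 655 = 458.5 mol/min = 2ξ₁ + 2ξ₂.
Selectivity: 2ξ₁ / (2ξ₂) = 8.36 → ξ₁ = 8.36 ξ₂.
Substitute: (2·8.36 + 2) ξ₂ = 458.5 → ξ₂ = 24.49 mol/min, ξ₁ = 204.8 mol/min.
Outlet amounts (n = n₀ + Σ ν·ξ):
  M: 655 − 2(204.8) − 2(24.49) = 196.5
  Q: 1800 − 1(204.8) − 1(24.49) = 1571
  V: 0 + 2(204.8) = 409.5
  U: 0 + 2(24.49) = 48.99

49 mol/min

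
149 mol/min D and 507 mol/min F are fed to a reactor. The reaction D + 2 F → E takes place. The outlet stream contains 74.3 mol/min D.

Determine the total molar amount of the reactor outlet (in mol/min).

For D: n = n₀ − 1ξ → 74.3 = 149 − 1ξ, giving ξ = 74.7 mol/min.
Outlet amounts (n = n₀ + ν ξ):
  D: 149 − 1(74.7) = 74.3
  F: 507 − 2(74.7) = 357.6
  E: 0 + 1(74.7) = 74.7
Total out = 74.3 + 357.6 + 74.7 = 506.6 mol/min.

507 mol/min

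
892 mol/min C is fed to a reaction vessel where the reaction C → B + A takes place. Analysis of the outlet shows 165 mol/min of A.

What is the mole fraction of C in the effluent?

0.688

For A: n = n₀ + 1ξ → 165 = 0 + 1ξ, giving ξ = 165 mol/min.
Outlet amounts (n = n₀ + ν ξ):
  C: 892 − 1(165) = 727
  B: 0 + 1(165) = 165
  A: 0 + 1(165) = 165
Total out = 1057 mol/min; y_C = 727 / 1057 = 0.6878.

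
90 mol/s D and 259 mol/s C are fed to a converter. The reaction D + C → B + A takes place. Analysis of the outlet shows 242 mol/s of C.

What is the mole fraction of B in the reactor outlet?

0.0487

For C: n = n₀ − 1ξ → 242 = 259 − 1ξ, giving ξ = 17 mol/s.
Outlet amounts (n = n₀ + ν ξ):
  D: 90 − 1(17) = 73
  C: 259 − 1(17) = 242
  B: 0 + 1(17) = 17
  A: 0 + 1(17) = 17
Total out = 349 mol/s; y_B = 17 / 349 = 0.04871.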